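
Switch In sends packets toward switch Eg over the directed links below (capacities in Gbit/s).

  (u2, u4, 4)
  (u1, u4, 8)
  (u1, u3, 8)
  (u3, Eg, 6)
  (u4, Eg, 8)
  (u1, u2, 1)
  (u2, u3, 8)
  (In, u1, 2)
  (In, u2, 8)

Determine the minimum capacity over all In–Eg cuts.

Augment In→u1→u3→Eg: bottleneck 2, flow now 2.
Augment In→u2→u3→Eg: bottleneck 4, flow now 6.
Augment In→u2→u4→Eg: bottleneck 4, flow now 10.
No augmenting path remains; maximum flow = 10.
By max-flow min-cut, the minimum cut capacity equals the max flow.
In the residual graph, reachable from In: {In}.
Min-cut edges: In→u1 (2), In→u2 (8); capacity 2 + 8 = 10.

10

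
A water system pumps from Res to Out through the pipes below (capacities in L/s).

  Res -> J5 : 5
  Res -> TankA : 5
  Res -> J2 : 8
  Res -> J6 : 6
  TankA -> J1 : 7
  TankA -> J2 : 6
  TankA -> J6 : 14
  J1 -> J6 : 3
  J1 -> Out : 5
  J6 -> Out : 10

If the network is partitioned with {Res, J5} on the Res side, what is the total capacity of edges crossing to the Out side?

Edges leaving {Res, J5}: Res→TankA (5), Res→J2 (8), Res→J6 (6).
Cut capacity = 5 + 8 + 6 = 19.

19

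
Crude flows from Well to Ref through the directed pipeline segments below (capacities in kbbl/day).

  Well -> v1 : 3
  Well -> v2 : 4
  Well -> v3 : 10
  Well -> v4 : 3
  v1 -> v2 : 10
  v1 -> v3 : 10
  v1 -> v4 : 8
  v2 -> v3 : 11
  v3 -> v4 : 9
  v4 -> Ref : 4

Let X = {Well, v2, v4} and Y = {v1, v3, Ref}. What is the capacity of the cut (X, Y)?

28

Edges leaving {Well, v2, v4}: Well→v1 (3), Well→v3 (10), v2→v3 (11), v4→Ref (4).
Cut capacity = 3 + 10 + 11 + 4 = 28.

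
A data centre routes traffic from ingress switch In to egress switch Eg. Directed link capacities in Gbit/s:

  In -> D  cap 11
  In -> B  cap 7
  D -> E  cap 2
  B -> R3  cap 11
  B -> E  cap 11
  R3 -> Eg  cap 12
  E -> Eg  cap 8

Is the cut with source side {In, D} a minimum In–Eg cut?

Given cut capacity: 7 + 2 = 9.
Augment In→D→E→Eg: bottleneck 2, flow now 2.
Augment In→B→R3→Eg: bottleneck 7, flow now 9.
No augmenting path remains; maximum flow = 9.
Cut capacity 9 equals the max flow, so it is a minimum cut.

Yes — it is a minimum cut (capacity 9).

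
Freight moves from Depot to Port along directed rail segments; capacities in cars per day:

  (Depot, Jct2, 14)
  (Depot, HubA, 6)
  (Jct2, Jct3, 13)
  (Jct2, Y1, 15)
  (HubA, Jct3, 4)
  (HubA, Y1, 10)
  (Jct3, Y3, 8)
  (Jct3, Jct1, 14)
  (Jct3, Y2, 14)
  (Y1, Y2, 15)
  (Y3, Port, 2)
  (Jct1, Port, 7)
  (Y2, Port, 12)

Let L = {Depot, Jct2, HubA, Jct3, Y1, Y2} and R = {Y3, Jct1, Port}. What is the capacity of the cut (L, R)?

34

Edges leaving {Depot, Jct2, HubA, Jct3, Y1, Y2}: Jct3→Y3 (8), Jct3→Jct1 (14), Y2→Port (12).
Cut capacity = 8 + 14 + 12 = 34.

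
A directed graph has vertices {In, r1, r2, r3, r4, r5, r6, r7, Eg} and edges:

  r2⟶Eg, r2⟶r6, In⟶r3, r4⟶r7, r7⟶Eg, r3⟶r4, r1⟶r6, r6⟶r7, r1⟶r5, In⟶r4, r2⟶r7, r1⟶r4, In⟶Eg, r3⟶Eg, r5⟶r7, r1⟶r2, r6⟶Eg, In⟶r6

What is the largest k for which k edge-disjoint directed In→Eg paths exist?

4

Assign every edge capacity 1; by Menger, the answer equals the max flow.
Path In→Eg (+1); total 1.
Path In→r3→Eg (+1); total 2.
Path In→r6→Eg (+1); total 3.
Path In→r4→r7→Eg (+1); total 4.
No residual In→Eg path; max flow = 4.
Certifying cut of size 4: {In→Eg, In→r3, In→r4, In→r6}.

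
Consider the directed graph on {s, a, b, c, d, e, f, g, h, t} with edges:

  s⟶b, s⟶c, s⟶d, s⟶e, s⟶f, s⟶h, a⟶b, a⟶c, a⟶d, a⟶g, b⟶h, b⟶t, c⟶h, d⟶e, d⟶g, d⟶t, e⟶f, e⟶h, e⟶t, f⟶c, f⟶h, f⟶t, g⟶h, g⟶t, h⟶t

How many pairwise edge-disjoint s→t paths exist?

5

Assign every edge capacity 1; by Menger, the answer equals the max flow.
Path s→b→t (+1); total 1.
Path s→d→t (+1); total 2.
Path s→e→t (+1); total 3.
Path s→f→t (+1); total 4.
Path s→h→t (+1); total 5.
No residual s→t path; max flow = 5.
Certifying cut of size 5: {h→t, s→b, s→d, s→e, s→f}.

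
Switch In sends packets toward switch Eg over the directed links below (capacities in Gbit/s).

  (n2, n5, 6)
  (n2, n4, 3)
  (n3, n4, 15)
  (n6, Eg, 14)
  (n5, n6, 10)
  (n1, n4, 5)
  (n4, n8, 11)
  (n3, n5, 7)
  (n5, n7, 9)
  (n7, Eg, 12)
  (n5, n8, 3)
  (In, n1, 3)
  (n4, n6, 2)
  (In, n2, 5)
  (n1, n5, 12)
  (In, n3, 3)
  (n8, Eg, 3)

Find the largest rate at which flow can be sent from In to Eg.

Augment In→n1→n4→n6→Eg: bottleneck 2, flow now 2.
Augment In→n1→n4→n8→Eg: bottleneck 1, flow now 3.
Augment In→n2→n4→n8→Eg: bottleneck 2, flow now 5.
Augment In→n2→n5→n6→Eg: bottleneck 3, flow now 8.
Augment In→n3→n5→n6→Eg: bottleneck 3, flow now 11.
No augmenting path remains; maximum flow = 11.
In the residual graph, reachable from In: {In}.
Min-cut edges: In→n1 (3), In→n2 (5), In→n3 (3); capacity 3 + 5 + 3 = 11.
This cut is saturated, so no flow can exceed 11.

11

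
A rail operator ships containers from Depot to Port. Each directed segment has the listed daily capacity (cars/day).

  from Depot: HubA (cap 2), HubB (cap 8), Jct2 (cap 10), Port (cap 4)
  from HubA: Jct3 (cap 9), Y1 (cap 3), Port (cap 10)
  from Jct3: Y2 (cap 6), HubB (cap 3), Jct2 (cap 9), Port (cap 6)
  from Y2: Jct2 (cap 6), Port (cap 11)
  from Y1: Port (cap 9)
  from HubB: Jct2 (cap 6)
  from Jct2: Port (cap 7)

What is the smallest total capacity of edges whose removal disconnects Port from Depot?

13

Augment Depot→Port: bottleneck 4, flow now 4.
Augment Depot→HubA→Port: bottleneck 2, flow now 6.
Augment Depot→Jct2→Port: bottleneck 7, flow now 13.
No augmenting path remains; maximum flow = 13.
By max-flow min-cut, the minimum cut capacity equals the max flow.
In the residual graph, reachable from Depot: {Depot, HubB, Jct2}.
Min-cut edges: Depot→HubA (2), Depot→Port (4), Jct2→Port (7); capacity 2 + 4 + 7 = 13.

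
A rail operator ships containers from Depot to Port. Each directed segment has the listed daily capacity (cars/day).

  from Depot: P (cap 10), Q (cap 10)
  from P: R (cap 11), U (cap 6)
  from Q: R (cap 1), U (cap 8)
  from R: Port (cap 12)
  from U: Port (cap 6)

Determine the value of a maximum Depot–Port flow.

Augment Depot→P→R→Port: bottleneck 10, flow now 10.
Augment Depot→Q→R→Port: bottleneck 1, flow now 11.
Augment Depot→Q→U→Port: bottleneck 6, flow now 17.
No augmenting path remains; maximum flow = 17.
In the residual graph, reachable from Depot: {Depot, Q, U}.
Min-cut edges: Depot→P (10), Q→R (1), U→Port (6); capacity 10 + 1 + 6 = 17.
This cut is saturated, so no flow can exceed 17.

17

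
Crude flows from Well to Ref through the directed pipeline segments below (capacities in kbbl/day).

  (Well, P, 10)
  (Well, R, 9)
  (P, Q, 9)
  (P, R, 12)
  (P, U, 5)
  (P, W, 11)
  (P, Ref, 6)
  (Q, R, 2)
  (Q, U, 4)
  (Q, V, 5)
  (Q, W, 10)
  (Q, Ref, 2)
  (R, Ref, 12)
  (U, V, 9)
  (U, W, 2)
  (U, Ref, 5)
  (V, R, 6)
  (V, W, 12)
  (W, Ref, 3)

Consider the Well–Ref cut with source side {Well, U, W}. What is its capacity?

36

Edges leaving {Well, U, W}: Well→P (10), Well→R (9), U→V (9), U→Ref (5), W→Ref (3).
Cut capacity = 10 + 9 + 9 + 5 + 3 = 36.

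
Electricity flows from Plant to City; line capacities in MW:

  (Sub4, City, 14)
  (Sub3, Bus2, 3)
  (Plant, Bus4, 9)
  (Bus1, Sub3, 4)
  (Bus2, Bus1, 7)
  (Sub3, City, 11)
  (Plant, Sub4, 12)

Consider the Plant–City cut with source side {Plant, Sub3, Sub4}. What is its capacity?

37

Edges leaving {Plant, Sub3, Sub4}: Plant→Bus4 (9), Sub3→Bus2 (3), Sub3→City (11), Sub4→City (14).
Cut capacity = 9 + 3 + 11 + 14 = 37.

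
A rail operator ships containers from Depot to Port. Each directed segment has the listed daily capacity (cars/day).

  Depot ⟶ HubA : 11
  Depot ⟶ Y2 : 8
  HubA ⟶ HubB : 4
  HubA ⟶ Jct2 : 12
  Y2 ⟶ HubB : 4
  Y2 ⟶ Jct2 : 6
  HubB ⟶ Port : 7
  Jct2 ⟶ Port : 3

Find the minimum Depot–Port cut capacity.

Augment Depot→HubA→HubB→Port: bottleneck 4, flow now 4.
Augment Depot→HubA→Jct2→Port: bottleneck 3, flow now 7.
Augment Depot→Y2→HubB→Port: bottleneck 3, flow now 10.
No augmenting path remains; maximum flow = 10.
By max-flow min-cut, the minimum cut capacity equals the max flow.
In the residual graph, reachable from Depot: {Depot, HubA, Y2, HubB, Jct2}.
Min-cut edges: HubB→Port (7), Jct2→Port (3); capacity 7 + 3 = 10.

10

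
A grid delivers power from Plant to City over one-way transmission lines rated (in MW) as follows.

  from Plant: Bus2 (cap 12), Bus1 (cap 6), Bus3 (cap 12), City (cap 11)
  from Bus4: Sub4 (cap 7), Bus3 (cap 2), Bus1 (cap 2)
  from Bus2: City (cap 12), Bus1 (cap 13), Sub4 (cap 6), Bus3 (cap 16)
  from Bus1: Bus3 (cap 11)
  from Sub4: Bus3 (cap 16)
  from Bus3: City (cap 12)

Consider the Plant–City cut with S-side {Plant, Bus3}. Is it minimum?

No — its capacity is 41, but the minimum cut has capacity 35.

Given cut capacity: 12 + 6 + 11 + 12 = 41.
Augment Plant→City: bottleneck 11, flow now 11.
Augment Plant→Bus2→City: bottleneck 12, flow now 23.
Augment Plant→Bus3→City: bottleneck 12, flow now 35.
No augmenting path remains; maximum flow = 35.
In the residual graph, reachable from Plant: {Plant, Bus1, Bus3}.
Min-cut edges: Plant→Bus2 (12), Plant→City (11), Bus3→City (12); capacity 12 + 11 + 12 = 35.
Cut capacity 41 exceeds the max flow 35, so it is not minimum.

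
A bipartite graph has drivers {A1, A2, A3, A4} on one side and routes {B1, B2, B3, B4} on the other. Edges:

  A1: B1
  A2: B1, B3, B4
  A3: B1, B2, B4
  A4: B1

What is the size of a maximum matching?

Unit-capacity flow: source→left, listed edges, right→sink; max matching = max flow.
Augmenting path A1→B1 (+1); matched 1.
Augmenting path A2→B3 (+1); matched 2.
Augmenting path A3→B2 (+1); matched 3.
No augmenting path remains; maximum matching = 3.
König certificate: {A2, A3, B1} is a vertex cover of size 3 (every listed pair touches it), so no matching can be larger.

3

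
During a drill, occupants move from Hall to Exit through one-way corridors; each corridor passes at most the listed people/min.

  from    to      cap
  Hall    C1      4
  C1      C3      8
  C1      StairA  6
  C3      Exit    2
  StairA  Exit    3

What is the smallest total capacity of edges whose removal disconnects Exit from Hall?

4

Augment Hall→C1→C3→Exit: bottleneck 2, flow now 2.
Augment Hall→C1→StairA→Exit: bottleneck 2, flow now 4.
No augmenting path remains; maximum flow = 4.
By max-flow min-cut, the minimum cut capacity equals the max flow.
In the residual graph, reachable from Hall: {Hall}.
Min-cut edges: Hall→C1 (4); capacity 4 = 4.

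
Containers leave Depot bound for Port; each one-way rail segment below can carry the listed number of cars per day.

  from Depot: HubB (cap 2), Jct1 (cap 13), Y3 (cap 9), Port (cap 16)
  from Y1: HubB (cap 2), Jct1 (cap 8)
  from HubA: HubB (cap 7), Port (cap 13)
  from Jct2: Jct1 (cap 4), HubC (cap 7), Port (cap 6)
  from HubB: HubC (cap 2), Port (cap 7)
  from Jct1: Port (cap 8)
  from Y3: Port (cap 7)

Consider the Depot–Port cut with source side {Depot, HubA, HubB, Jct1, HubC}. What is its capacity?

53

Edges leaving {Depot, HubA, HubB, Jct1, HubC}: Depot→Y3 (9), Depot→Port (16), HubA→Port (13), HubB→Port (7), Jct1→Port (8).
Cut capacity = 9 + 16 + 13 + 7 + 8 = 53.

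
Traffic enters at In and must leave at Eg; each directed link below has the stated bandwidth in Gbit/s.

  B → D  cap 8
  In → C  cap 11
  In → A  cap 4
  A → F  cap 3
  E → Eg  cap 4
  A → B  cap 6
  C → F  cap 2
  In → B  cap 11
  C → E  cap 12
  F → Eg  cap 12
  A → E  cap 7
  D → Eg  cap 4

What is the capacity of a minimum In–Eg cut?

Augment In→A→E→Eg: bottleneck 4, flow now 4.
Augment In→B→D→Eg: bottleneck 4, flow now 8.
Augment In→C→F→Eg: bottleneck 2, flow now 10.
Augment In→C→E→A→F→Eg: bottleneck 3, flow now 13. (uses reverse residual edge)
No augmenting path remains; maximum flow = 13.
By max-flow min-cut, the minimum cut capacity equals the max flow.
In the residual graph, reachable from In: {In, A, B, C, D, E}.
Min-cut edges: A→F (3), C→F (2), D→Eg (4), E→Eg (4); capacity 3 + 2 + 4 + 4 = 13.

13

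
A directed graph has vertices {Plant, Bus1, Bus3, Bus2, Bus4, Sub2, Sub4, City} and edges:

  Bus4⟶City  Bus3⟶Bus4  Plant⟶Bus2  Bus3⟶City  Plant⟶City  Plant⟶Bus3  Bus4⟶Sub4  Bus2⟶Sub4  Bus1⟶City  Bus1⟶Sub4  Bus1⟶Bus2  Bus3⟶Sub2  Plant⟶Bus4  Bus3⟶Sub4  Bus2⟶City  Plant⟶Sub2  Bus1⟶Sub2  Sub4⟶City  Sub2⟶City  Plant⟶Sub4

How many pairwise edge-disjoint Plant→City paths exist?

Assign every edge capacity 1; by Menger, the answer equals the max flow.
Path Plant→City (+1); total 1.
Path Plant→Bus3→City (+1); total 2.
Path Plant→Bus2→City (+1); total 3.
Path Plant→Bus4→City (+1); total 4.
Path Plant→Sub2→City (+1); total 5.
Path Plant→Sub4→City (+1); total 6.
No residual Plant→City path; max flow = 6.
Certifying cut of size 6: {Plant→Bus2, Plant→Bus3, Plant→Bus4, Plant→City, Plant→Sub2, Plant→Sub4}.

6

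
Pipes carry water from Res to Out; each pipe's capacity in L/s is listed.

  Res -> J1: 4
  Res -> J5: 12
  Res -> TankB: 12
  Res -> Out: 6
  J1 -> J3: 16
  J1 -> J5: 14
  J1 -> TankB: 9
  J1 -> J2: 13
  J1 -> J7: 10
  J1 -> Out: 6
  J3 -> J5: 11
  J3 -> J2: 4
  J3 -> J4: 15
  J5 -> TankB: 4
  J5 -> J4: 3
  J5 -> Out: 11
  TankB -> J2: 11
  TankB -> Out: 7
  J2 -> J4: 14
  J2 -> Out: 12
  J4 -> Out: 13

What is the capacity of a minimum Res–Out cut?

Augment Res→Out: bottleneck 6, flow now 6.
Augment Res→J1→Out: bottleneck 4, flow now 10.
Augment Res→J5→Out: bottleneck 11, flow now 21.
Augment Res→TankB→Out: bottleneck 7, flow now 28.
Augment Res→J5→J4→Out: bottleneck 1, flow now 29.
Augment Res→TankB→J2→Out: bottleneck 5, flow now 34.
No augmenting path remains; maximum flow = 34.
By max-flow min-cut, the minimum cut capacity equals the max flow.
In the residual graph, reachable from Res: {Res}.
Min-cut edges: Res→J1 (4), Res→J5 (12), Res→TankB (12), Res→Out (6); capacity 4 + 12 + 12 + 6 = 34.

34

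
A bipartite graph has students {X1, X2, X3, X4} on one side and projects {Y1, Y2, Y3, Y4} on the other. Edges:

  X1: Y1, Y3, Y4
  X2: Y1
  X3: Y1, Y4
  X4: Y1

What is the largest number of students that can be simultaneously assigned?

3

Unit-capacity flow: source→left, listed edges, right→sink; max matching = max flow.
Augmenting path X1→Y1 (+1); matched 1.
Augmenting path X3→Y4 (+1); matched 2.
Augmenting path X2→Y1→X1→Y3 (+1); matched 3.
No augmenting path remains; maximum matching = 3.
König certificate: {X1, X3, Y1} is a vertex cover of size 3 (every listed pair touches it), so no matching can be larger.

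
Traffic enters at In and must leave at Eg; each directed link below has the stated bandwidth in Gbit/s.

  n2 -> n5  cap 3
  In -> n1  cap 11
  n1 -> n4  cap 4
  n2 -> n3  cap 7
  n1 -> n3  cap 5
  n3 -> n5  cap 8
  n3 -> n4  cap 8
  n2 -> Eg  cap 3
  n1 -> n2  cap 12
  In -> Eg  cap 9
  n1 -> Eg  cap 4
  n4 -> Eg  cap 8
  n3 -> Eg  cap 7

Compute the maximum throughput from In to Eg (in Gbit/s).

Augment In→Eg: bottleneck 9, flow now 9.
Augment In→n1→Eg: bottleneck 4, flow now 13.
Augment In→n1→n2→Eg: bottleneck 3, flow now 16.
Augment In→n1→n3→Eg: bottleneck 4, flow now 20.
No augmenting path remains; maximum flow = 20.
In the residual graph, reachable from In: {In}.
Min-cut edges: In→n1 (11), In→Eg (9); capacity 11 + 9 = 20.
This cut is saturated, so no flow can exceed 20.

20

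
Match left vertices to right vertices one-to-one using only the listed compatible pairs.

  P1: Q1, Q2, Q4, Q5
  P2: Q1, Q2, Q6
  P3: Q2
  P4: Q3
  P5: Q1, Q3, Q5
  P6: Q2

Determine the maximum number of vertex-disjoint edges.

5

Unit-capacity flow: source→left, listed edges, right→sink; max matching = max flow.
Augmenting path P1→Q1 (+1); matched 1.
Augmenting path P2→Q2 (+1); matched 2.
Augmenting path P4→Q3 (+1); matched 3.
Augmenting path P5→Q5 (+1); matched 4.
Augmenting path P3→Q2→P2→Q6 (+1); matched 5.
No augmenting path remains; maximum matching = 5.
König certificate: {P1, P2, P4, P5, Q2} is a vertex cover of size 5 (every listed pair touches it), so no matching can be larger.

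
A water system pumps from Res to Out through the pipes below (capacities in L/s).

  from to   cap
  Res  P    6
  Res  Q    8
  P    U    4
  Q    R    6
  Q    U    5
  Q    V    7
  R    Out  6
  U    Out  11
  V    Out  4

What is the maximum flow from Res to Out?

12

Augment Res→P→U→Out: bottleneck 4, flow now 4.
Augment Res→Q→R→Out: bottleneck 6, flow now 10.
Augment Res→Q→U→Out: bottleneck 2, flow now 12.
No augmenting path remains; maximum flow = 12.
In the residual graph, reachable from Res: {Res, P}.
Min-cut edges: Res→Q (8), P→U (4); capacity 8 + 4 = 12.
This cut is saturated, so no flow can exceed 12.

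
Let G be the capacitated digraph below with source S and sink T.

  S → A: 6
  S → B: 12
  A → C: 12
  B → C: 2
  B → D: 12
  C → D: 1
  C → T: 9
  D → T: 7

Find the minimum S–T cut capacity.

15

Augment S→A→C→T: bottleneck 6, flow now 6.
Augment S→B→C→T: bottleneck 2, flow now 8.
Augment S→B→D→T: bottleneck 7, flow now 15.
No augmenting path remains; maximum flow = 15.
By max-flow min-cut, the minimum cut capacity equals the max flow.
In the residual graph, reachable from S: {S, B, D}.
Min-cut edges: S→A (6), B→C (2), D→T (7); capacity 6 + 2 + 7 = 15.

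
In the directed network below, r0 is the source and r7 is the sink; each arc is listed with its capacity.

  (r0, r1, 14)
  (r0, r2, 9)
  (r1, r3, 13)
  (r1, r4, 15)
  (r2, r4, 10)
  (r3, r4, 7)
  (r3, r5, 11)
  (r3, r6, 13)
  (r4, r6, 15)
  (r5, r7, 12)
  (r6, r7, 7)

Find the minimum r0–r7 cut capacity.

18

Augment r0→r1→r3→r5→r7: bottleneck 11, flow now 11.
Augment r0→r1→r3→r6→r7: bottleneck 2, flow now 13.
Augment r0→r1→r4→r6→r7: bottleneck 1, flow now 14.
Augment r0→r2→r4→r6→r7: bottleneck 4, flow now 18.
No augmenting path remains; maximum flow = 18.
By max-flow min-cut, the minimum cut capacity equals the max flow.
In the residual graph, reachable from r0: {r0, r1, r2, r3, r4, r6}.
Min-cut edges: r3→r5 (11), r6→r7 (7); capacity 11 + 7 = 18.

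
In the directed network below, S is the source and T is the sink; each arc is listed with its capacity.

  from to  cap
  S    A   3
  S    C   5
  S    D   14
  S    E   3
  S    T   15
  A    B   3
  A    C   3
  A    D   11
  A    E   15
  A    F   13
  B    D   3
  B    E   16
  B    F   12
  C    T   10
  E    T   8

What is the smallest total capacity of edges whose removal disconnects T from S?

26

Augment S→T: bottleneck 15, flow now 15.
Augment S→C→T: bottleneck 5, flow now 20.
Augment S→E→T: bottleneck 3, flow now 23.
Augment S→A→C→T: bottleneck 3, flow now 26.
No augmenting path remains; maximum flow = 26.
By max-flow min-cut, the minimum cut capacity equals the max flow.
In the residual graph, reachable from S: {S, D}.
Min-cut edges: S→A (3), S→C (5), S→E (3), S→T (15); capacity 3 + 5 + 3 + 15 = 26.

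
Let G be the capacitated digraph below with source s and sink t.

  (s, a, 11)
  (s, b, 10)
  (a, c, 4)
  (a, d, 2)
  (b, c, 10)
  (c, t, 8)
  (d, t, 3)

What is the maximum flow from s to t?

10

Augment s→a→c→t: bottleneck 4, flow now 4.
Augment s→a→d→t: bottleneck 2, flow now 6.
Augment s→b→c→t: bottleneck 4, flow now 10.
No augmenting path remains; maximum flow = 10.
In the residual graph, reachable from s: {s, a, b, c}.
Min-cut edges: a→d (2), c→t (8); capacity 2 + 8 = 10.
This cut is saturated, so no flow can exceed 10.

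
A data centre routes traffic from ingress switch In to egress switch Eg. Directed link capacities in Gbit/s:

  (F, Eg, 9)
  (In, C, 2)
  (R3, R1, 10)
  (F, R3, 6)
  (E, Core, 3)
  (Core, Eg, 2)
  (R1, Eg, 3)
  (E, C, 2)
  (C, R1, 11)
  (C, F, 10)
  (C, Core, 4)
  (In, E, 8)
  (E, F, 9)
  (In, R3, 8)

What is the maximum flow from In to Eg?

Augment In→R3→R1→Eg: bottleneck 3, flow now 3.
Augment In→E→Core→Eg: bottleneck 2, flow now 5.
Augment In→E→F→Eg: bottleneck 6, flow now 11.
Augment In→C→F→Eg: bottleneck 2, flow now 13.
No augmenting path remains; maximum flow = 13.
In the residual graph, reachable from In: {In, R3, R1}.
Min-cut edges: In→E (8), In→C (2), R1→Eg (3); capacity 8 + 2 + 3 = 13.
This cut is saturated, so no flow can exceed 13.

13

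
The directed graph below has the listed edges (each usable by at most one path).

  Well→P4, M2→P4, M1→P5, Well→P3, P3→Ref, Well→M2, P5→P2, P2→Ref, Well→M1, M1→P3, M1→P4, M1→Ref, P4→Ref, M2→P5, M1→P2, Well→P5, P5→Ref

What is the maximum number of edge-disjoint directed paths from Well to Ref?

Assign every edge capacity 1; by Menger, the answer equals the max flow.
Path Well→M1→Ref (+1); total 1.
Path Well→P5→Ref (+1); total 2.
Path Well→P4→Ref (+1); total 3.
Path Well→P3→Ref (+1); total 4.
Path Well→M2→P5→P2→Ref (+1); total 5.
No residual Well→Ref path; max flow = 5.
Certifying cut of size 5: {Well→M1, Well→M2, Well→P3, Well→P4, Well→P5}.

5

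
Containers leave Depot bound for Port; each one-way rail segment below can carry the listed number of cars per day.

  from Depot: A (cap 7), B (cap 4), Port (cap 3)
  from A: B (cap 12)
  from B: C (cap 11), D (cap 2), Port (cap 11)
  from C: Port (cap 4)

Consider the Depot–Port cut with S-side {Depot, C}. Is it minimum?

No — its capacity is 18, but the minimum cut has capacity 14.

Given cut capacity: 7 + 4 + 3 + 4 = 18.
Augment Depot→Port: bottleneck 3, flow now 3.
Augment Depot→B→Port: bottleneck 4, flow now 7.
Augment Depot→A→B→Port: bottleneck 7, flow now 14.
No augmenting path remains; maximum flow = 14.
In the residual graph, reachable from Depot: {Depot}.
Min-cut edges: Depot→A (7), Depot→B (4), Depot→Port (3); capacity 7 + 4 + 3 = 14.
Cut capacity 18 exceeds the max flow 14, so it is not minimum.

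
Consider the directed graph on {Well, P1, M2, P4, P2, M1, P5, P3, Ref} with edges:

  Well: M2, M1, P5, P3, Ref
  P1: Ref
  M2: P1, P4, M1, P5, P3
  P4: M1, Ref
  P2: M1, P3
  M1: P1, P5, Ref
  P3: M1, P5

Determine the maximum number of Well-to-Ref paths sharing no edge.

Assign every edge capacity 1; by Menger, the answer equals the max flow.
Augment Well→Ref (+1); total 1.
Augment Well→M1→Ref (+1); total 2.
Augment Well→M2→P1→Ref (+1); total 3.
Augment Well→P3→M1→P1→M2→P4→Ref (+1); total 4. (traverses M2→P1 backwards in the residual graph, cancelling flow on it)
After the cancellation the 4 edge-disjoint paths are: Well→M2→P4→Ref; Well→M1→P1→Ref; Well→P3→M1→Ref; Well→Ref.
No residual Well→Ref path; max flow = 4.
Certifying cut of size 4: {Well→M1, Well→M2, Well→P3, Well→Ref}.

4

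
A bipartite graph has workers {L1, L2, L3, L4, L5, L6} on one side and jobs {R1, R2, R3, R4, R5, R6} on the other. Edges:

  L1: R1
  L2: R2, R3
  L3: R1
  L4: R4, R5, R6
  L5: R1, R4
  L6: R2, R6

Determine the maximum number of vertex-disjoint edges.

Unit-capacity flow: source→left, listed edges, right→sink; max matching = max flow.
Augmenting path L1→R1 (+1); matched 1.
Augmenting path L2→R2 (+1); matched 2.
Augmenting path L4→R4 (+1); matched 3.
Augmenting path L6→R6 (+1); matched 4.
Augmenting path L5→R4→L4→R5 (+1); matched 5.
No augmenting path remains; maximum matching = 5.
König certificate: {L2, L4, L5, L6, R1} is a vertex cover of size 5 (every listed pair touches it), so no matching can be larger.

5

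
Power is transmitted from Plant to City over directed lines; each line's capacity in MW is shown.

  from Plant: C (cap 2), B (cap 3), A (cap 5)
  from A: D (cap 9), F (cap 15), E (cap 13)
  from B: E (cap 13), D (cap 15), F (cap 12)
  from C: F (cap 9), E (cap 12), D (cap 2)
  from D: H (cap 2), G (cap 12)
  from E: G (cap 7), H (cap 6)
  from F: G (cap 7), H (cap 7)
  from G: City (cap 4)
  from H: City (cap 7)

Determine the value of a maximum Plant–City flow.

Augment Plant→A→D→G→City: bottleneck 4, flow now 4.
Augment Plant→A→D→H→City: bottleneck 1, flow now 5.
Augment Plant→B→D→H→City: bottleneck 1, flow now 6.
Augment Plant→B→E→H→City: bottleneck 2, flow now 8.
Augment Plant→C→E→H→City: bottleneck 2, flow now 10.
No augmenting path remains; maximum flow = 10.
In the residual graph, reachable from Plant: {Plant}.
Min-cut edges: Plant→A (5), Plant→B (3), Plant→C (2); capacity 5 + 3 + 2 = 10.
This cut is saturated, so no flow can exceed 10.

10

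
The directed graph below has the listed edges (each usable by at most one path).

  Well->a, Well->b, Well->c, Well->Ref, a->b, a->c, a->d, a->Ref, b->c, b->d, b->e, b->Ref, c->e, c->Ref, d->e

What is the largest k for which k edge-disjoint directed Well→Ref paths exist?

Assign every edge capacity 1; by Menger, the answer equals the max flow.
Path Well→Ref (+1); total 1.
Path Well→a→Ref (+1); total 2.
Path Well→b→Ref (+1); total 3.
Path Well→c→Ref (+1); total 4.
No residual Well→Ref path; max flow = 4.
Certifying cut of size 4: {Well→Ref, Well→a, Well→b, Well→c}.

4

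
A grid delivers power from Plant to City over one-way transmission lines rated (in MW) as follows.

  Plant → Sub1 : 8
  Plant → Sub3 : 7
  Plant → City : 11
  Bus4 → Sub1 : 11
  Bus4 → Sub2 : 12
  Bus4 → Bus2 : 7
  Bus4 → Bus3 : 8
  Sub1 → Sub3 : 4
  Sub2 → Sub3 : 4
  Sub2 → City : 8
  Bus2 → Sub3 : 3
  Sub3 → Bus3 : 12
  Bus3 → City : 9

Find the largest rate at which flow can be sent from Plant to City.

20

Augment Plant→City: bottleneck 11, flow now 11.
Augment Plant→Sub3→Bus3→City: bottleneck 7, flow now 18.
Augment Plant→Sub1→Sub3→Bus3→City: bottleneck 2, flow now 20.
No augmenting path remains; maximum flow = 20.
In the residual graph, reachable from Plant: {Plant, Sub1, Sub3, Bus3}.
Min-cut edges: Plant→City (11), Bus3→City (9); capacity 11 + 9 = 20.
This cut is saturated, so no flow can exceed 20.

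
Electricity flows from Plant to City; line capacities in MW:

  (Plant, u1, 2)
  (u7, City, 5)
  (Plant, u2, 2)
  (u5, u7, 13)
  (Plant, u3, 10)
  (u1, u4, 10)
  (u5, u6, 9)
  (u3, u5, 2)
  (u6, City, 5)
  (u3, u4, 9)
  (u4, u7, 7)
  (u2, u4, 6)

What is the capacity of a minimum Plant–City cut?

Augment Plant→u1→u4→u7→City: bottleneck 2, flow now 2.
Augment Plant→u2→u4→u7→City: bottleneck 2, flow now 4.
Augment Plant→u3→u4→u7→City: bottleneck 1, flow now 5.
Augment Plant→u3→u5→u6→City: bottleneck 2, flow now 7.
No augmenting path remains; maximum flow = 7.
By max-flow min-cut, the minimum cut capacity equals the max flow.
In the residual graph, reachable from Plant: {Plant, u1, u2, u3, u4, u7}.
Min-cut edges: u3→u5 (2), u7→City (5); capacity 2 + 5 = 7.

7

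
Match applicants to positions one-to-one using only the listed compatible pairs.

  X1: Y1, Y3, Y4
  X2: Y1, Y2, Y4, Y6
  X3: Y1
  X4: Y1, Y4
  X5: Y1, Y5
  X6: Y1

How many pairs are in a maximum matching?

Unit-capacity flow: source→left, listed edges, right→sink; max matching = max flow.
Augmenting path X1→Y1 (+1); matched 1.
Augmenting path X2→Y2 (+1); matched 2.
Augmenting path X4→Y4 (+1); matched 3.
Augmenting path X5→Y5 (+1); matched 4.
Augmenting path X3→Y1→X1→Y3 (+1); matched 5.
No augmenting path remains; maximum matching = 5.
König certificate: {X1, X2, X4, X5, Y1} is a vertex cover of size 5 (every listed pair touches it), so no matching can be larger.

5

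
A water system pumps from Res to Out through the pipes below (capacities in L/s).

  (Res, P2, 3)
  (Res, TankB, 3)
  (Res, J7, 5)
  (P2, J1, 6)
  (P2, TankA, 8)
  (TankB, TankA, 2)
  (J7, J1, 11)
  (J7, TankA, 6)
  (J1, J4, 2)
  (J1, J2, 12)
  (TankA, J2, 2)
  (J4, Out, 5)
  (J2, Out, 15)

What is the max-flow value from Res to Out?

10

Augment Res→P2→J1→J4→Out: bottleneck 2, flow now 2.
Augment Res→P2→J1→J2→Out: bottleneck 1, flow now 3.
Augment Res→TankB→TankA→J2→Out: bottleneck 2, flow now 5.
Augment Res→J7→J1→J2→Out: bottleneck 5, flow now 10.
No augmenting path remains; maximum flow = 10.
In the residual graph, reachable from Res: {Res, TankB}.
Min-cut edges: Res→P2 (3), Res→J7 (5), TankB→TankA (2); capacity 3 + 5 + 2 = 10.
This cut is saturated, so no flow can exceed 10.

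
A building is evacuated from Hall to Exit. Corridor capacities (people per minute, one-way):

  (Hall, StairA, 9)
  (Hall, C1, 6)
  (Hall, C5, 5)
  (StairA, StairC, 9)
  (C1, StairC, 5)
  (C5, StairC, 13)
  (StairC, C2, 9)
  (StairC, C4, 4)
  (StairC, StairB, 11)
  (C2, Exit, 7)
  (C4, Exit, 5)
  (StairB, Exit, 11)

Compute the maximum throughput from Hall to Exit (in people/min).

19

Augment Hall→StairA→StairC→C2→Exit: bottleneck 7, flow now 7.
Augment Hall→StairA→StairC→C4→Exit: bottleneck 2, flow now 9.
Augment Hall→C1→StairC→C4→Exit: bottleneck 2, flow now 11.
Augment Hall→C1→StairC→StairB→Exit: bottleneck 3, flow now 14.
Augment Hall→C5→StairC→StairB→Exit: bottleneck 5, flow now 19.
No augmenting path remains; maximum flow = 19.
In the residual graph, reachable from Hall: {Hall, C1}.
Min-cut edges: Hall→StairA (9), Hall→C5 (5), C1→StairC (5); capacity 9 + 5 + 5 = 19.
This cut is saturated, so no flow can exceed 19.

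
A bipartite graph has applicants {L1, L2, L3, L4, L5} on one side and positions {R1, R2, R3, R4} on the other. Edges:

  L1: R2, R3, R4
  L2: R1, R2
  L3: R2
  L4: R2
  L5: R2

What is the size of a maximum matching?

3

Unit-capacity flow: source→left, listed edges, right→sink; max matching = max flow.
Augmenting path L1→R2 (+1); matched 1.
Augmenting path L2→R1 (+1); matched 2.
Augmenting path L3→R2→L1→R3 (+1); matched 3.
No augmenting path remains; maximum matching = 3.
König certificate: {L1, L2, R2} is a vertex cover of size 3 (every listed pair touches it), so no matching can be larger.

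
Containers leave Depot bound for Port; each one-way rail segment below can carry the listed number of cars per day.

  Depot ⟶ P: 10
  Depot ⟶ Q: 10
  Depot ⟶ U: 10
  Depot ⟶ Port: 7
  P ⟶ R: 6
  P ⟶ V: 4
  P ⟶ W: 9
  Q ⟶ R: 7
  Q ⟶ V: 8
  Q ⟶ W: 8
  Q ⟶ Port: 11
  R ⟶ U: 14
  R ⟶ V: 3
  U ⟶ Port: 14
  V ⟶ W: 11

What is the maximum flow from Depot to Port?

Augment Depot→Port: bottleneck 7, flow now 7.
Augment Depot→Q→Port: bottleneck 10, flow now 17.
Augment Depot→U→Port: bottleneck 10, flow now 27.
Augment Depot→P→R→U→Port: bottleneck 4, flow now 31.
No augmenting path remains; maximum flow = 31.
In the residual graph, reachable from Depot: {Depot, P, R, U, V, W}.
Min-cut edges: Depot→Q (10), Depot→Port (7), U→Port (14); capacity 10 + 7 + 14 = 31.
This cut is saturated, so no flow can exceed 31.

31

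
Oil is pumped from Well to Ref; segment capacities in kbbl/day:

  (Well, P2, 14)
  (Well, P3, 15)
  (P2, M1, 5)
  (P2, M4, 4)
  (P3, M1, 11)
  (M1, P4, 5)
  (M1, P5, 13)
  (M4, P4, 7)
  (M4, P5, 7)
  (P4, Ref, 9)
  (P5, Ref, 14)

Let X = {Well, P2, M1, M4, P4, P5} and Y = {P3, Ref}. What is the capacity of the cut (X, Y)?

Edges leaving {Well, P2, M1, M4, P4, P5}: Well→P3 (15), P4→Ref (9), P5→Ref (14).
Cut capacity = 15 + 9 + 14 = 38.

38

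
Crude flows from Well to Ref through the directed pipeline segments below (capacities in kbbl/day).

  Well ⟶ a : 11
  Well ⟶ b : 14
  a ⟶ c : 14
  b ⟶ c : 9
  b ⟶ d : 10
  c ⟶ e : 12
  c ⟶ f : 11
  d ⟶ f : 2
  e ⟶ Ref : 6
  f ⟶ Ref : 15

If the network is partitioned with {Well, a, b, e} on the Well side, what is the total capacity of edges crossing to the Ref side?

Edges leaving {Well, a, b, e}: a→c (14), b→c (9), b→d (10), e→Ref (6).
Cut capacity = 14 + 9 + 10 + 6 = 39.

39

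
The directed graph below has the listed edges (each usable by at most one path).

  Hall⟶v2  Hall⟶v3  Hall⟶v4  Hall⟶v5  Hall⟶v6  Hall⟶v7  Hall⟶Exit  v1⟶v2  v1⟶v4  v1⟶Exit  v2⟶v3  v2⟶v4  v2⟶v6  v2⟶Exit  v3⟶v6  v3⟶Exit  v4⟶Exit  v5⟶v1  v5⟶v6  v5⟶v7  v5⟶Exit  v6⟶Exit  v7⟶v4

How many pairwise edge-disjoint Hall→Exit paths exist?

6

Assign every edge capacity 1; by Menger, the answer equals the max flow.
Path Hall→Exit (+1); total 1.
Path Hall→v2→Exit (+1); total 2.
Path Hall→v3→Exit (+1); total 3.
Path Hall→v4→Exit (+1); total 4.
Path Hall→v5→Exit (+1); total 5.
Path Hall→v6→Exit (+1); total 6.
No residual Hall→Exit path; max flow = 6.
Certifying cut of size 6: {Hall→Exit, Hall→v2, Hall→v3, Hall→v5, Hall→v6, v4→Exit}.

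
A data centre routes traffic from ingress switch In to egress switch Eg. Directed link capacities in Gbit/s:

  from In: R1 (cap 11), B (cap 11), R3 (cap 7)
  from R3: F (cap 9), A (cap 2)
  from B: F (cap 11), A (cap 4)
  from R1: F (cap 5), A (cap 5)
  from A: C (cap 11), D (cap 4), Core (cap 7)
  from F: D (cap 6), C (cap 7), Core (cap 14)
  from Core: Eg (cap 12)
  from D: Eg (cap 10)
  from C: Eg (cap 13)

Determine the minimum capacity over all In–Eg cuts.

28

Augment In→R3→A→Core→Eg: bottleneck 2, flow now 2.
Augment In→R3→F→Core→Eg: bottleneck 5, flow now 7.
Augment In→B→A→Core→Eg: bottleneck 4, flow now 11.
Augment In→B→F→Core→Eg: bottleneck 1, flow now 12.
Augment In→B→F→D→Eg: bottleneck 6, flow now 18.
Augment In→R1→A→D→Eg: bottleneck 4, flow now 22.
Augment In→R1→A→C→Eg: bottleneck 1, flow now 23.
Augment In→R1→F→C→Eg: bottleneck 5, flow now 28.
No augmenting path remains; maximum flow = 28.
By max-flow min-cut, the minimum cut capacity equals the max flow.
In the residual graph, reachable from In: {In, R1}.
Min-cut edges: In→R3 (7), In→B (11), R1→A (5), R1→F (5); capacity 7 + 11 + 5 + 5 = 28.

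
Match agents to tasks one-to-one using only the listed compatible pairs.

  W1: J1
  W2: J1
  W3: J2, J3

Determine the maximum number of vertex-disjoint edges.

Unit-capacity flow: source→left, listed edges, right→sink; max matching = max flow.
Augmenting path W1→J1 (+1); matched 1.
Augmenting path W3→J2 (+1); matched 2.
No augmenting path remains; maximum matching = 2.
König certificate: {W3, J1} is a vertex cover of size 2 (every listed pair touches it), so no matching can be larger.

2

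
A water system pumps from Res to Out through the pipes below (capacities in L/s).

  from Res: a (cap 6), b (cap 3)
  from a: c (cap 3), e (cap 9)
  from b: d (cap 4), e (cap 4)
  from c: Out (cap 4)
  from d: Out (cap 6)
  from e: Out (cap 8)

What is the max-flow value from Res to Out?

Augment Res→a→c→Out: bottleneck 3, flow now 3.
Augment Res→a→e→Out: bottleneck 3, flow now 6.
Augment Res→b→d→Out: bottleneck 3, flow now 9.
No augmenting path remains; maximum flow = 9.
In the residual graph, reachable from Res: {Res}.
Min-cut edges: Res→a (6), Res→b (3); capacity 6 + 3 = 9.
This cut is saturated, so no flow can exceed 9.

9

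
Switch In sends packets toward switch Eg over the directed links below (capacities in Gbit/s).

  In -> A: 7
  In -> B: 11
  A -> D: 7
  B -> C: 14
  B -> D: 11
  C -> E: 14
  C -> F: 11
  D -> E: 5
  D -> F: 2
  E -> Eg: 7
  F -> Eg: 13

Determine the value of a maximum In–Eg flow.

Augment In→A→D→E→Eg: bottleneck 5, flow now 5.
Augment In→A→D→F→Eg: bottleneck 2, flow now 7.
Augment In→B→C→E→Eg: bottleneck 2, flow now 9.
Augment In→B→C→F→Eg: bottleneck 9, flow now 18.
No augmenting path remains; maximum flow = 18.
In the residual graph, reachable from In: {In}.
Min-cut edges: In→A (7), In→B (11); capacity 7 + 11 = 18.
This cut is saturated, so no flow can exceed 18.

18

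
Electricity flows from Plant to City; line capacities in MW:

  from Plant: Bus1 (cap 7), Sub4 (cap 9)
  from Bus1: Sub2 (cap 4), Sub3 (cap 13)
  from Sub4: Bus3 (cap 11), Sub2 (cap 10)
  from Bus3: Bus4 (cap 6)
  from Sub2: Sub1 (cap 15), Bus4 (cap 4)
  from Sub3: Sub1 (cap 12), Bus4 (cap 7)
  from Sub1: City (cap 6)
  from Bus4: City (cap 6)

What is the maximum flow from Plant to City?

12

Augment Plant→Bus1→Sub2→Sub1→City: bottleneck 4, flow now 4.
Augment Plant→Bus1→Sub3→Sub1→City: bottleneck 2, flow now 6.
Augment Plant→Bus1→Sub3→Bus4→City: bottleneck 1, flow now 7.
Augment Plant→Sub4→Bus3→Bus4→City: bottleneck 5, flow now 12.
No augmenting path remains; maximum flow = 12.
In the residual graph, reachable from Plant: {Plant, Bus1, Sub4, Bus3, Sub2, Sub3, Sub1, Bus4}.
Min-cut edges: Sub1→City (6), Bus4→City (6); capacity 6 + 6 = 12.
This cut is saturated, so no flow can exceed 12.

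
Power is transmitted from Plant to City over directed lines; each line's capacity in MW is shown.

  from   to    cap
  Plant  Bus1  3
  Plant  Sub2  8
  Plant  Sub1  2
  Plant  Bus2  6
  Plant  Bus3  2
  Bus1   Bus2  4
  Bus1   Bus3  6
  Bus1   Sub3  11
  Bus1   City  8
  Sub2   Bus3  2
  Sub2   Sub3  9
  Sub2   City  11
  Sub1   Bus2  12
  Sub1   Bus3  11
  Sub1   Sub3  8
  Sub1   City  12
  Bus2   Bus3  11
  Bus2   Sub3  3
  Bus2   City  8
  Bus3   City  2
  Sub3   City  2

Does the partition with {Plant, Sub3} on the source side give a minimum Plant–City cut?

No — its capacity is 23, but the minimum cut has capacity 21.

Given cut capacity: 3 + 8 + 2 + 6 + 2 + 2 = 23.
Augment Plant→Bus1→City: bottleneck 3, flow now 3.
Augment Plant→Sub2→City: bottleneck 8, flow now 11.
Augment Plant→Sub1→City: bottleneck 2, flow now 13.
Augment Plant→Bus2→City: bottleneck 6, flow now 19.
Augment Plant→Bus3→City: bottleneck 2, flow now 21.
No augmenting path remains; maximum flow = 21.
In the residual graph, reachable from Plant: {Plant}.
Min-cut edges: Plant→Bus1 (3), Plant→Sub2 (8), Plant→Sub1 (2), Plant→Bus2 (6), Plant→Bus3 (2); capacity 3 + 8 + 2 + 6 + 2 = 21.
Cut capacity 23 exceeds the max flow 21, so it is not minimum.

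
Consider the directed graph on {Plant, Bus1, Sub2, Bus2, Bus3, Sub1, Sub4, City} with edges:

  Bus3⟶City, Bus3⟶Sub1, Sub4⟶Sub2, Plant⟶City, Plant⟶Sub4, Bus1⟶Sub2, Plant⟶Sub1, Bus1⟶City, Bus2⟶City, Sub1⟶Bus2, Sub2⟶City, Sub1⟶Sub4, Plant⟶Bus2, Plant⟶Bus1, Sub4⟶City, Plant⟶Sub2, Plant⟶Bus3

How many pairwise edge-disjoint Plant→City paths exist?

Assign every edge capacity 1; by Menger, the answer equals the max flow.
Path Plant→City (+1); total 1.
Path Plant→Bus1→City (+1); total 2.
Path Plant→Sub2→City (+1); total 3.
Path Plant→Bus2→City (+1); total 4.
Path Plant→Bus3→City (+1); total 5.
Path Plant→Sub4→City (+1); total 6.
No residual Plant→City path; max flow = 6.
Certifying cut of size 6: {Bus2→City, Plant→Bus1, Plant→Bus3, Plant→City, Sub2→City, Sub4→City}.

6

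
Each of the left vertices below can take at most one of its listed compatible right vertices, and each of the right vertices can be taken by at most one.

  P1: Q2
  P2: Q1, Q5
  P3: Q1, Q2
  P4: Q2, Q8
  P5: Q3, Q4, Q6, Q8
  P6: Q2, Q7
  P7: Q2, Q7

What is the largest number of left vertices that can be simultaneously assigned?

Unit-capacity flow: source→left, listed edges, right→sink; max matching = max flow.
Augmenting path P1→Q2 (+1); matched 1.
Augmenting path P2→Q1 (+1); matched 2.
Augmenting path P4→Q8 (+1); matched 3.
Augmenting path P5→Q3 (+1); matched 4.
Augmenting path P6→Q7 (+1); matched 5.
Augmenting path P3→Q1→P2→Q5 (+1); matched 6.
No augmenting path remains; maximum matching = 6.
König certificate: {P2, P3, P4, P5, Q2, Q7} is a vertex cover of size 6 (every listed pair touches it), so no matching can be larger.

6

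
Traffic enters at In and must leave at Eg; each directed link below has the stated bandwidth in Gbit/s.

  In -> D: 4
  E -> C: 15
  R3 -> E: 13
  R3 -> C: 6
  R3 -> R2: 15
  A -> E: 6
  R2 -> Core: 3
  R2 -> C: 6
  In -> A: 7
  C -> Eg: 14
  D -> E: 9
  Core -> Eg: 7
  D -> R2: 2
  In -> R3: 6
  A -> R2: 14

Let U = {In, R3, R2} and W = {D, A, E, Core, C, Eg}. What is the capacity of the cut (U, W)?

39

Edges leaving {In, R3, R2}: In→D (4), In→A (7), R3→E (13), R3→C (6), R2→Core (3), R2→C (6).
Cut capacity = 4 + 7 + 13 + 6 + 3 + 6 = 39.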